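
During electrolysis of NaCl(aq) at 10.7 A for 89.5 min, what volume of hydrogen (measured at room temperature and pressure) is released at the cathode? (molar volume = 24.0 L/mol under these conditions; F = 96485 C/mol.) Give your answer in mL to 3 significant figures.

Charge passed = 10.7 × 5370 = 57460 C
Moles of electrons = 57460 / 96485 = 0.5955 mol
2H⁺ + 2e⁻ → H₂, so n(H₂) = 0.5955 / 2 = 0.2978 mol
V = 0.2978 × 24.0 = 7.147 L
= 7150 mL

7150 mL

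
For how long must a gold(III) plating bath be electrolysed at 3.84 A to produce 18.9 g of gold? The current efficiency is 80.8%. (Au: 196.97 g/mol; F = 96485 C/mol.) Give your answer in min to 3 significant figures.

n(Au) = 18.9 / 196.97 = 0.09595 mol
Au³⁺ + 3e⁻ → Au, so n(e⁻) = 3 × 0.09595 = 0.2879 mol
Q = 0.2879 × 96485 / 0.808 = 34380 C
t = Q / I = 34380 / 3.84 = 8953 s = 149 min

149 min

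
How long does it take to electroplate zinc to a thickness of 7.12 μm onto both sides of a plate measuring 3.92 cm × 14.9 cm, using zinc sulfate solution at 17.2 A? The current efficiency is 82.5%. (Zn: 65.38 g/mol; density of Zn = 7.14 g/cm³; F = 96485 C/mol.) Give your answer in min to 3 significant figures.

Plated area = 2 × 3.92 × 14.9 = 116.8 cm²
Volume = 116.8 × 7.12×10⁻⁴ cm = 0.08316 cm³
m(Zn) = 0.08316 × 7.14 = 0.5938 g
n(Zn) = 0.5938 / 65.38 = 0.009082 mol; n(e⁻) = 2 × 0.009082 = 0.01816 mol
Q = 0.01816 × 96485 / 0.825 = 2124 C
t = 2124 / 17.2 = 123.5 s = 2.06 min

2.06 min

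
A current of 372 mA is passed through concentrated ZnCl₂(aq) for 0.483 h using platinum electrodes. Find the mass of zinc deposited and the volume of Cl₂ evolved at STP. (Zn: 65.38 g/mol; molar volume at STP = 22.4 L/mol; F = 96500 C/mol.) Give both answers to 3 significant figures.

0.219 g Zn; 0.0751 L Cl₂

Q = 0.372 × 1738.8 = 646.8 C; n(e⁻) = 646.8 / 96500 = 0.006703 mol
Cathode: Zn²⁺ + 2e⁻ → Zn → n(Zn) = 0.006703/2 = 0.003352 mol → 0.219 g
Anode: 2Cl⁻ → Cl₂ + 2e⁻ → n(Cl₂) = 0.006703/2 = 0.003352 mol → 0.0751 L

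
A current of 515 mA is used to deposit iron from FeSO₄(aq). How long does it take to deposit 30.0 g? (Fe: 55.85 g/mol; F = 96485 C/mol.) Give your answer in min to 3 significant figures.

n(Fe) = 30.0 / 55.85 = 0.5372 mol
Fe²⁺ + 2e⁻ → Fe, so n(e⁻) = 2 × 0.5372 = 1.074 mol
Q = 1.074 × 96485 = 1.036×10^5 C
t = Q / I = 1.036×10^5 / 0.515 = 2.012×10^5 s = 3350 min

3350 min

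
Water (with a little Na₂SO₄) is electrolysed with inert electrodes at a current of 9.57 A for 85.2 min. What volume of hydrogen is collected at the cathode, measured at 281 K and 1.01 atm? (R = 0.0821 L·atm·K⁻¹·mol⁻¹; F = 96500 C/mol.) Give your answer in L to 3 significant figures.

5.79 L

Charge passed = 9.57 × 5112 = 48920 C
n(e⁻) = 48920 / 96500 = 0.5069 mol
2H⁺ + 2e⁻ → H₂, so n(H₂) = 0.5069 / 2 = 0.2535 mol
V = nRT/P = 0.2535 × 0.0821 × 281 / 1.01 = 5.790 L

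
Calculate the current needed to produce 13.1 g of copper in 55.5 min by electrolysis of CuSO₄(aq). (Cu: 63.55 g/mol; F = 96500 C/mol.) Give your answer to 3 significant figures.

n(Cu) = 13.1 / 63.55 = 0.2061 mol
Cu²⁺ + 2e⁻ → Cu, so n(e⁻) = 2 × 0.2061 = 0.4122 mol
Q = 0.4122 × 96500 = 39780 C
I = Q / t = 39780 / 3330 s = 11.9 A

11.9 A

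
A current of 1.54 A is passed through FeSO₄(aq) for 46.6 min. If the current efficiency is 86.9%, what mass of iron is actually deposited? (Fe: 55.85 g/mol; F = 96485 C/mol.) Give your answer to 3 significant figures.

Q = 1.54 × 2796 = 4306 C
n(e⁻) = 4306 / 96485 = 0.04463 mol
Fe²⁺ + 2e⁻ → Fe, so theoretical m(Fe) = 0.02232 × 55.85 = 1.247 g
Actual mass = 86.9% × 1.247 = 1.08 g

1.08 g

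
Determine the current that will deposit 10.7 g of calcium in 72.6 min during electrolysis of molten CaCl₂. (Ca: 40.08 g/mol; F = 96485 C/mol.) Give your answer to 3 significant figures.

n(Ca) = 10.7 / 40.08 = 0.2670 mol
Ca²⁺ + 2e⁻ → Ca, so n(e⁻) = 2 × 0.2670 = 0.5340 mol
Q = 0.5340 × 96485 = 51520 C
I = Q / t = 51520 / 4356 s = 11.8 A

11.8 A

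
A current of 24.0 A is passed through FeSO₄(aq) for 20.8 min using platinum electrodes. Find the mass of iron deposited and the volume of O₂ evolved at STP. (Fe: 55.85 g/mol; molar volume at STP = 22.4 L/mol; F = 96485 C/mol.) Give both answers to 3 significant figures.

8.67 g Fe; 1.74 L O₂

Q = 24.0 × 1248 = 29950 C; n(e⁻) = 29950 / 96485 = 0.3104 mol
Cathode: Fe²⁺ + 2e⁻ → Fe → n(Fe) = 0.3104/2 = 0.1552 mol → 8.67 g
Anode: 2H₂O → O₂ + 4H⁺ + 4e⁻ → n(O₂) = 0.3104/4 = 0.07760 mol → 1.74 L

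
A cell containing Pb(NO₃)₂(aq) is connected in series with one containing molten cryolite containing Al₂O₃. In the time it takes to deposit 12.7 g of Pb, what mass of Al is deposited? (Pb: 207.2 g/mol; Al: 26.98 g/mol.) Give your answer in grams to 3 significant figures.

1.10 g

n(Pb) = 12.7 / 207.2 = 0.06129 mol
Pb²⁺ + 2e⁻ → Pb, so n(e⁻) = 2 × 0.06129 = 0.1226 mol
In series, the same 0.1226 mol of electrons flows through the second cell.
Al³⁺ + 3e⁻ → Al, so n(Al) = 0.1226 / 3 = 0.04087 mol
m(Al) = 0.04087 × 26.98 = 1.10 g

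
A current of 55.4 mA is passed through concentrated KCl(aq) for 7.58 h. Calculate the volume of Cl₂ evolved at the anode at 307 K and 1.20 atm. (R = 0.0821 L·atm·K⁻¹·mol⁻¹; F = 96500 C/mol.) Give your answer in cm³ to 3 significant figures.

Charge passed = 0.0554 × 27288 = 1512 C
Moles of electrons = 1512 / 96500 = 0.01567 mol
2Cl⁻ → Cl₂ + 2e⁻, so n(Cl₂) = 0.01567 / 2 = 0.007835 mol
V = nRT/P = 0.007835 × 0.0821 × 307 / 1.20 = 0.1646 L
= 165 cm³

165 cm³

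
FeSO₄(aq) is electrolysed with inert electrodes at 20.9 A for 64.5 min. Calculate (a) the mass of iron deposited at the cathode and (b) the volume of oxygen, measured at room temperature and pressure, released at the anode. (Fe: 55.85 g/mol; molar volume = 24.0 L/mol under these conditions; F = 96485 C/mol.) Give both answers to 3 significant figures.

23.4 g Fe; 5.03 L O₂

Q = 20.9 × 3870 = 80880 C; n(e⁻) = 80880 / 96485 = 0.8383 mol
Cathode: Fe²⁺ + 2e⁻ → Fe → n(Fe) = 0.8383/2 = 0.4192 mol → 23.4 g
Anode: 2H₂O → O₂ + 4H⁺ + 4e⁻ → n(O₂) = 0.8383/4 = 0.2096 mol → 5.03 L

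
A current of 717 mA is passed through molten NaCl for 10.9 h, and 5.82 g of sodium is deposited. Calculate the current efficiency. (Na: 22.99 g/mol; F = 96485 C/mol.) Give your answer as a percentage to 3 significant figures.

86.8%

Q = 0.717 × 39240 = 28140 C
n(e⁻) = 28140 / 96485 = 0.2917 mol
Na⁺ + e⁻ → Na, so theoretical n(Na) = 0.2917 mol → 6.706 g
Efficiency = 5.82 / 6.706 = 0.8679 = 86.8%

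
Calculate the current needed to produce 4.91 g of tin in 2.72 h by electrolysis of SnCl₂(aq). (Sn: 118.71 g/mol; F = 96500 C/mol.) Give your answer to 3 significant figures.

n(Sn) = 4.91 / 118.71 = 0.04136 mol
Sn²⁺ + 2e⁻ → Sn, so n(e⁻) = 2 × 0.04136 = 0.08272 mol
Q = 0.08272 × 96500 = 7982 C
I = Q / t = 7982 / 9792 s = 0.815 A

0.815 A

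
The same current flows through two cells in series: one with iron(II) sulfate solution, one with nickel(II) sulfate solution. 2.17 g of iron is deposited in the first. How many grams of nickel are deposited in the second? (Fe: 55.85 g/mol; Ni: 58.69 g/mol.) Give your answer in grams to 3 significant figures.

2.28 g

n(Fe) = 2.17 / 55.85 = 0.03885 mol
Fe²⁺ + 2e⁻ → Fe, so n(e⁻) = 2 × 0.03885 = 0.07770 mol
Same current for the same time ⇒ same n(e⁻) = 0.07770 mol in both cells.
Ni²⁺ + 2e⁻ → Ni, so n(Ni) = 0.07770 / 2 = 0.03885 mol
m(Ni) = 0.03885 × 58.69 = 2.28 g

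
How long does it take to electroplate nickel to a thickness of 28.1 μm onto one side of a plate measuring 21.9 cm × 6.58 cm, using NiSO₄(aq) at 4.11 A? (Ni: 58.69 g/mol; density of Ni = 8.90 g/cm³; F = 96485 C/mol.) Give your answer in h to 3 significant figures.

Plated area = 21.9 × 6.58 = 144.1 cm²
Volume = 144.1 × 28.1×10⁻⁴ cm = 0.4049 cm³
m(Ni) = 0.4049 × 8.90 = 3.604 g
n(Ni) = 3.604 / 58.69 = 0.06141 mol; n(e⁻) = 2 × 0.06141 = 0.1228 mol
Q = 0.1228 × 96485 = 11850 C
t = 11850 / 4.11 = 2883 s = 0.801 h

0.801 h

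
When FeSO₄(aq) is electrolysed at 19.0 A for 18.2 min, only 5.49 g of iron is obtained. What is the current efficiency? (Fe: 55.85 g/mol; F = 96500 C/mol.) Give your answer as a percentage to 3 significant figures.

91.4%

Q = 19.0 × 1092 = 20750 C
n(e⁻) = 20750 / 96500 = 0.2150 mol
Fe²⁺ + 2e⁻ → Fe, so theoretical n(Fe) = 0.1075 mol → 6.004 g
Efficiency = 5.49 / 6.004 = 0.9144 = 91.4%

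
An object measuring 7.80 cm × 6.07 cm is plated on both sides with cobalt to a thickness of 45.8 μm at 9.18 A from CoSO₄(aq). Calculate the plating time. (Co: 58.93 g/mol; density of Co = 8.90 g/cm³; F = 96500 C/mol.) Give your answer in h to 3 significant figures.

Plated area = 2 × 7.80 × 6.07 = 94.69 cm²
Volume = 94.69 × 45.8×10⁻⁴ cm = 0.4337 cm³
m(Co) = 0.4337 × 8.90 = 3.860 g
n(Co) = 3.860 / 58.93 = 0.06550 mol; n(e⁻) = 2 × 0.06550 = 0.1310 mol
Q = 0.1310 × 96500 = 12640 C
t = 12640 / 9.18 = 1377 s = 0.383 h

0.383 h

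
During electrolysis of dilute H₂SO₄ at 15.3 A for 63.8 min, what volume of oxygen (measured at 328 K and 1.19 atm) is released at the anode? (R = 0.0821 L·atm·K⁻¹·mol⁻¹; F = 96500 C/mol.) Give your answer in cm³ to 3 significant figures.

Charge passed = 15.3 × 3828 = 58570 C
Moles of electrons = 58570 / 96500 = 0.6069 mol
2H₂O → O₂ + 4H⁺ + 4e⁻, so n(O₂) = 0.6069 / 4 = 0.1517 mol
V = nRT/P = 0.1517 × 0.0821 × 328 / 1.19 = 3.433 L
= 3430 cm³

3430 cm³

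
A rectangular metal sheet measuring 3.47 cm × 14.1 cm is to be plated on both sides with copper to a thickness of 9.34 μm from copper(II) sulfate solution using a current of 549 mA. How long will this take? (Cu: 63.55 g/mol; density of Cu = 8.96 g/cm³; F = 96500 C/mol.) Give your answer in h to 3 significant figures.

1.26 h

Plated area = 2 × 3.47 × 14.1 = 97.85 cm²
Volume = 97.85 × 9.34×10⁻⁴ cm = 0.09139 cm³
m(Cu) = 0.09139 × 8.96 = 0.8189 g
n(Cu) = 0.8189 / 63.55 = 0.01289 mol; n(e⁻) = 2 × 0.01289 = 0.02578 mol
Q = 0.02578 × 96500 = 2488 C
t = 2488 / 0.549 = 4532 s = 1.26 h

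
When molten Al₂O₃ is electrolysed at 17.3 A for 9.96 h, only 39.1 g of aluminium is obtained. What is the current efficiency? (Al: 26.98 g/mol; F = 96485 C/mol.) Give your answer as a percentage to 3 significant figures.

Q = 17.3 × 35856 = 6.203×10^5 C
n(e⁻) = 6.203×10^5 / 96485 = 6.429 mol
Al³⁺ + 3e⁻ → Al, so theoretical n(Al) = 2.143 mol → 57.82 g
Efficiency = 39.1 / 57.82 = 0.6762 = 67.6%

67.6%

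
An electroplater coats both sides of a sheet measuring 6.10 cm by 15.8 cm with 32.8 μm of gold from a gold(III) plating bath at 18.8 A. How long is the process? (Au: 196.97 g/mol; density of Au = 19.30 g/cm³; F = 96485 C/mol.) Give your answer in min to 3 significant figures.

Plated area = 2 × 6.10 × 15.8 = 192.8 cm²
Volume = 192.8 × 32.8×10⁻⁴ cm = 0.6324 cm³
m(Au) = 0.6324 × 19.30 = 12.21 g
n(Au) = 12.21 / 196.97 = 0.06199 mol; n(e⁻) = 3 × 0.06199 = 0.1860 mol
Q = 0.1860 × 96485 = 17950 C
t = 17950 / 18.8 = 954.8 s = 15.9 min

15.9 min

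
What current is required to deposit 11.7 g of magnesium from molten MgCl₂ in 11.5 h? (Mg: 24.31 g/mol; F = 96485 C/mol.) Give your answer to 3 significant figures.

n(Mg) = 11.7 / 24.31 = 0.4813 mol
Mg²⁺ + 2e⁻ → Mg, so n(e⁻) = 2 × 0.4813 = 0.9626 mol
Q = 0.9626 × 96485 = 92880 C
I = Q / t = 92880 / 41400 s = 2.24 A

2.24 A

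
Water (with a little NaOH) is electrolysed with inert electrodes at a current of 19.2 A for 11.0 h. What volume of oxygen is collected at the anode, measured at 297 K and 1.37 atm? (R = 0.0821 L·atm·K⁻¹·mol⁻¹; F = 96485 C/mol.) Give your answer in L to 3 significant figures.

35.1 L

Charge passed = 19.2 × 39600 = 7.603×10^5 C
n(e⁻) = Q/F = 7.603×10^5/96485 = 7.880 mol
2H₂O → O₂ + 4H⁺ + 4e⁻, so n(O₂) = 7.880 / 4 = 1.970 mol
V = nRT/P = 1.970 × 0.0821 × 297 / 1.37 = 35.06 L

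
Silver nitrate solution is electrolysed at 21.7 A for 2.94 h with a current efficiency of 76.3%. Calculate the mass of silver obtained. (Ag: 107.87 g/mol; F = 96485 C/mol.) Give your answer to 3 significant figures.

196 g

Q = 21.7 × 10584 = 2.297×10^5 C
n(e⁻) = 2.297×10^5 / 96485 = 2.381 mol
Ag⁺ + e⁻ → Ag, so theoretical m(Ag) = 2.381 × 107.87 = 256.8 g
Actual mass = 76.3% × 256.8 = 196 g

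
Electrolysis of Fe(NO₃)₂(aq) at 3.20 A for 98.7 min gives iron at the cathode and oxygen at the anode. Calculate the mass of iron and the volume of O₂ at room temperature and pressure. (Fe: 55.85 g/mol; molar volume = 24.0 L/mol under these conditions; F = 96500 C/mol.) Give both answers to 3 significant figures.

Q = 3.20 × 5922 = 18950 C; n(e⁻) = 18950 / 96500 = 0.1964 mol
Cathode: Fe²⁺ + 2e⁻ → Fe → n(Fe) = 0.1964/2 = 0.09820 mol → 5.48 g
Anode: 2H₂O → O₂ + 4H⁺ + 4e⁻ → n(O₂) = 0.1964/4 = 0.04910 mol → 1.18 L

5.48 g Fe; 1.18 L O₂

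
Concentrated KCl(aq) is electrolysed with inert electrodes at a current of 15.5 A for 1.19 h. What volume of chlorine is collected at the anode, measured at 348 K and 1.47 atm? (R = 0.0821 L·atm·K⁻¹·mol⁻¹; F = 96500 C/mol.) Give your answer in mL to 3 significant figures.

6690 mL

Q = 15.5 A × 4284 s = 66400 C
n(e⁻) = 66400 / 96500 = 0.6881 mol
2Cl⁻ → Cl₂ + 2e⁻, so n(Cl₂) = 0.6881 / 2 = 0.3441 mol
V = nRT/P = 0.3441 × 0.0821 × 348 / 1.47 = 6.688 L
= 6690 mL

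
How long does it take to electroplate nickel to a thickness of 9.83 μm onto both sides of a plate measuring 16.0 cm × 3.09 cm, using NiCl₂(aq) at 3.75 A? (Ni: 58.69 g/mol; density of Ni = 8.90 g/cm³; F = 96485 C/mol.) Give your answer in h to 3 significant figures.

Plated area = 2 × 16.0 × 3.09 = 98.88 cm²
Volume = 98.88 × 9.83×10⁻⁴ cm = 0.09720 cm³
m(Ni) = 0.09720 × 8.90 = 0.8651 g
n(Ni) = 0.8651 / 58.69 = 0.01474 mol; n(e⁻) = 2 × 0.01474 = 0.02948 mol
Q = 0.02948 × 96485 = 2844 C
t = 2844 / 3.75 = 758.4 s = 0.211 h

0.211 h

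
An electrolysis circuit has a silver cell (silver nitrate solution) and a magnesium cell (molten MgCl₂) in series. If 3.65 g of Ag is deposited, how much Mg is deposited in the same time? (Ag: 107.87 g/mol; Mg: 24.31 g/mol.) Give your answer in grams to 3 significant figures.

n(Ag) = 3.65 / 107.87 = 0.03384 mol
Ag⁺ + e⁻ → Ag, so n(e⁻) = 0.03384 mol
In series, the same 0.03384 mol of electrons flows through the second cell.
Mg²⁺ + 2e⁻ → Mg, so n(Mg) = 0.03384 / 2 = 0.01692 mol
m(Mg) = 0.01692 × 24.31 = 0.411 g

0.411 g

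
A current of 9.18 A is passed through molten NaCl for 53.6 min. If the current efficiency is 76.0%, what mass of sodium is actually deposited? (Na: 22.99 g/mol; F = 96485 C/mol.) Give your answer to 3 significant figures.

5.35 g

Q = 9.18 × 3216 = 29520 C
n(e⁻) = 29520 / 96485 = 0.3060 mol
Na⁺ + e⁻ → Na, so theoretical m(Na) = 0.3060 × 22.99 = 7.035 g
Actual mass = 76.0% × 7.035 = 5.35 g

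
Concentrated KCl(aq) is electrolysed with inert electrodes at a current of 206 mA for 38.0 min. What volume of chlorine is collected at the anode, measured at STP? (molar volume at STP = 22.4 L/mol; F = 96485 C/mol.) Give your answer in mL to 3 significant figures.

54.5 mL

Charge passed = 0.206 × 2280 = 469.7 C
n(e⁻) = Q/F = 469.7/96485 = 0.004868 mol
2Cl⁻ → Cl₂ + 2e⁻, so n(Cl₂) = 0.004868 / 2 = 0.002434 mol
V = 0.002434 × 22.4 = 0.05452 L
= 54.5 mL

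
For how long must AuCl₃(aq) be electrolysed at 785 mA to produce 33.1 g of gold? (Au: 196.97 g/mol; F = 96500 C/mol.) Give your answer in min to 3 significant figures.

1030 min

n(Au) = 33.1 / 196.97 = 0.1680 mol
Au³⁺ + 3e⁻ → Au, so n(e⁻) = 3 × 0.1680 = 0.5040 mol
Q = 0.5040 × 96500 = 48640 C
t = Q / I = 48640 / 0.785 = 61960 s = 1030 min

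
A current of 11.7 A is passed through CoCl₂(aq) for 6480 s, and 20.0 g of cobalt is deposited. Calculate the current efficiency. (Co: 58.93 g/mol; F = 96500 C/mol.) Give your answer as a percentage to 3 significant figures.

Q = 11.7 × 6480 = 75820 C
n(e⁻) = 75820 / 96500 = 0.7857 mol
Co²⁺ + 2e⁻ → Co, so theoretical n(Co) = 0.3929 mol → 23.15 g
Efficiency = 20.0 / 23.15 = 0.8639 = 86.4%

86.4%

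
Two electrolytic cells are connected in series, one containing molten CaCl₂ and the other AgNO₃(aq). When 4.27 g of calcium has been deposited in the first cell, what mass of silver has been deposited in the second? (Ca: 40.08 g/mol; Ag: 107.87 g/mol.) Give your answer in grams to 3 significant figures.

n(Ca) = 4.27 / 40.08 = 0.1065 mol
Ca²⁺ + 2e⁻ → Ca, so n(e⁻) = 2 × 0.1065 = 0.2130 mol
Same current for the same time ⇒ same n(e⁻) = 0.2130 mol in both cells.
Ag⁺ + e⁻ → Ag, so n(Ag) = 0.2130 mol
m(Ag) = 0.2130 × 107.87 = 23.0 g

23.0 g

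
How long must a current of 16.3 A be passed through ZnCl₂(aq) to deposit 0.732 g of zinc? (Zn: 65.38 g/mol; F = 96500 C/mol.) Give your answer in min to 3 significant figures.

2.21 min

n(Zn) = 0.732 / 65.38 = 0.01120 mol
Zn²⁺ + 2e⁻ → Zn, so n(e⁻) = 2 × 0.01120 = 0.02240 mol
Q = 0.02240 × 96500 = 2162 C
t = Q / I = 2162 / 16.3 = 132.6 s = 2.21 min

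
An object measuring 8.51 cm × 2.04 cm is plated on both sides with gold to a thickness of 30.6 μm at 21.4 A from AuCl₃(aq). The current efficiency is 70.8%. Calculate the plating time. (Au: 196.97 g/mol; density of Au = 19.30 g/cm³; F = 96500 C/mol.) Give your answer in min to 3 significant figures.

3.32 min

Plated area = 2 × 8.51 × 2.04 = 34.72 cm²
Volume = 34.72 × 30.6×10⁻⁴ cm = 0.1062 cm³
m(Au) = 0.1062 × 19.30 = 2.050 g
n(Au) = 2.050 / 196.97 = 0.01041 mol; n(e⁻) = 3 × 0.01041 = 0.03123 mol
Q = 0.03123 × 96500 / 0.708 = 4257 C
t = 4257 / 21.4 = 198.9 s = 3.32 min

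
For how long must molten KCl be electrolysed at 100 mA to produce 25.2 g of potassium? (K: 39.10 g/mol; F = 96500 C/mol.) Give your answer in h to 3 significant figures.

n(K) = 25.2 / 39.10 = 0.6445 mol
K⁺ + e⁻ → K, so n(e⁻) = 0.6445 mol
Q = 0.6445 × 96500 = 62190 C
t = Q / I = 62190 / 0.100 = 6.219×10^5 s = 173 h

173 h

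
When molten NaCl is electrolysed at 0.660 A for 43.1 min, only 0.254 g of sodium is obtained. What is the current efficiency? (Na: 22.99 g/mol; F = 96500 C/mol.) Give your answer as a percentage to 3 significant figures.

Q = 0.660 × 2586 = 1707 C
n(e⁻) = 1707 / 96500 = 0.01769 mol
Na⁺ + e⁻ → Na, so theoretical n(Na) = 0.01769 mol → 0.4067 g
Efficiency = 0.254 / 0.4067 = 0.6245 = 62.5%

62.5%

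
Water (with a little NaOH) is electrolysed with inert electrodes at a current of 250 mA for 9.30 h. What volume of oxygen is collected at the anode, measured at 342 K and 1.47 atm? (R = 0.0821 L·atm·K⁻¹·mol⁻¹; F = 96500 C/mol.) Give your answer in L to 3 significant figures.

0.414 L

Q = 0.250 A × 33480 s = 8370 C
n(e⁻) = 8370 / 96500 = 0.08674 mol
2H₂O → O₂ + 4H⁺ + 4e⁻, so n(O₂) = 0.08674 / 4 = 0.02169 mol
V = nRT/P = 0.02169 × 0.0821 × 342 / 1.47 = 0.4143 L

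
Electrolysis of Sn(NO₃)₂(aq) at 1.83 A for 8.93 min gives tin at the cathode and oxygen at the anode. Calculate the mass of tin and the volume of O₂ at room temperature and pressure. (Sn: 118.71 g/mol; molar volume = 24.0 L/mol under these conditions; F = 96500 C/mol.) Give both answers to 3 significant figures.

0.603 g Sn; 0.0610 L O₂

Q = 1.83 × 535.8 = 980.5 C; n(e⁻) = 980.5 / 96500 = 0.01016 mol
Cathode: Sn²⁺ + 2e⁻ → Sn → n(Sn) = 0.01016/2 = 0.005080 mol → 0.603 g
Anode: 2H₂O → O₂ + 4H⁺ + 4e⁻ → n(O₂) = 0.01016/4 = 0.002540 mol → 0.0610 L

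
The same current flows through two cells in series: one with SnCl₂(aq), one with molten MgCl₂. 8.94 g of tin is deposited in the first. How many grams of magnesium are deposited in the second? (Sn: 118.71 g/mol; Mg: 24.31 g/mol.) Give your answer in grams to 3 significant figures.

1.83 g

n(Sn) = 8.94 / 118.71 = 0.07531 mol
Sn²⁺ + 2e⁻ → Sn, so n(e⁻) = 2 × 0.07531 = 0.1506 mol
The cells are in series, so the same charge (and hence the same n(e⁻) = 0.1506 mol) passes through both.
Mg²⁺ + 2e⁻ → Mg, so n(Mg) = 0.1506 / 2 = 0.07530 mol
m(Mg) = 0.07530 × 24.31 = 1.83 g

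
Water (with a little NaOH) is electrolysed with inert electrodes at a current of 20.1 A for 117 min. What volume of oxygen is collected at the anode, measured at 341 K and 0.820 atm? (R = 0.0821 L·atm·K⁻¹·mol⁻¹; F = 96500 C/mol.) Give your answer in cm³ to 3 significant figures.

Q = It = 20.1 × 7020 = 1.411×10^5 C
n(e⁻) = 1.411×10^5 / 96500 = 1.462 mol
2H₂O → O₂ + 4H⁺ + 4e⁻, so n(O₂) = 1.462 / 4 = 0.3655 mol
V = nRT/P = 0.3655 × 0.0821 × 341 / 0.820 = 12.48 L
= 12500 cm³

12500 cm³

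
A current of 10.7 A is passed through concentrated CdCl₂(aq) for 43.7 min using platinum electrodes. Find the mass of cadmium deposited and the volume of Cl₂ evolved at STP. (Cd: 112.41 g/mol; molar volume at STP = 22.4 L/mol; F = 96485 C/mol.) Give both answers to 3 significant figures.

16.3 g Cd; 3.26 L Cl₂

Q = 10.7 × 2622 = 28060 C; n(e⁻) = 28060 / 96485 = 0.2908 mol
Cathode: Cd²⁺ + 2e⁻ → Cd → n(Cd) = 0.2908/2 = 0.1454 mol → 16.3 g
Anode: 2Cl⁻ → Cl₂ + 2e⁻ → n(Cl₂) = 0.2908/2 = 0.1454 mol → 3.26 L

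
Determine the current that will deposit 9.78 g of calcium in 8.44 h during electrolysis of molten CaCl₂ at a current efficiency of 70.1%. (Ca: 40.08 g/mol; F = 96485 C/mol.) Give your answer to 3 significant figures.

n(Ca) = 9.78 / 40.08 = 0.2440 mol
Ca²⁺ + 2e⁻ → Ca, so n(e⁻) = 2 × 0.2440 = 0.4880 mol
Q = 0.4880 × 96485 / 0.701 = 67170 C
I = Q / t = 67170 / 30384 s = 2.21 A

2.21 A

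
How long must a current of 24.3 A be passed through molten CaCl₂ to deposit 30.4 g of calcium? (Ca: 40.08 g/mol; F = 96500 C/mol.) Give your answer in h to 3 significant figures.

1.67 h

n(Ca) = 30.4 / 40.08 = 0.7585 mol
Ca²⁺ + 2e⁻ → Ca, so n(e⁻) = 2 × 0.7585 = 1.517 mol
Q = 1.517 × 96500 = 1.464×10^5 C
t = Q / I = 1.464×10^5 / 24.3 = 6025 s = 1.67 h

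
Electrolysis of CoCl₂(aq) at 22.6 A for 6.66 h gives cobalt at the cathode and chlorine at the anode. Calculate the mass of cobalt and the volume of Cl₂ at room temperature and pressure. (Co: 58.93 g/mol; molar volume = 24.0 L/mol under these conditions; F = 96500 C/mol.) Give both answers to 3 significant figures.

165 g Co; 67.4 L Cl₂

Q = 22.6 × 23976 = 5.419×10^5 C; n(e⁻) = 5.419×10^5 / 96500 = 5.616 mol
Cathode: Co²⁺ + 2e⁻ → Co → n(Co) = 5.616/2 = 2.808 mol → 165 g
Anode: 2Cl⁻ → Cl₂ + 2e⁻ → n(Cl₂) = 5.616/2 = 2.808 mol → 67.4 L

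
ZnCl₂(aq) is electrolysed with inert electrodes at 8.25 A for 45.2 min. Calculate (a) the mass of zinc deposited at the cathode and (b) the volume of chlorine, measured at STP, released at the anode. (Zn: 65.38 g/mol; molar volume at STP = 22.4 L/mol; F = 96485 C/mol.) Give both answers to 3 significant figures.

Q = 8.25 × 2712 = 22370 C; n(e⁻) = 22370 / 96485 = 0.2318 mol
Cathode: Zn²⁺ + 2e⁻ → Zn → n(Zn) = 0.2318/2 = 0.1159 mol → 7.58 g
Anode: 2Cl⁻ → Cl₂ + 2e⁻ → n(Cl₂) = 0.2318/2 = 0.1159 mol → 2.60 L

7.58 g Zn; 2.60 L Cl₂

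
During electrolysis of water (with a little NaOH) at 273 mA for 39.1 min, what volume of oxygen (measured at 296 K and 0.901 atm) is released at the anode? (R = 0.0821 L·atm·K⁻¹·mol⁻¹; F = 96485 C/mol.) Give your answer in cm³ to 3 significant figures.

44.8 cm³

Charge passed = 0.273 × 2346 = 640.5 C
Moles of electrons = 640.5 / 96485 = 0.006638 mol
2H₂O → O₂ + 4H⁺ + 4e⁻, so n(O₂) = 0.006638 / 4 = 0.001660 mol
V = nRT/P = 0.001660 × 0.0821 × 296 / 0.901 = 0.04477 L
= 44.8 cm³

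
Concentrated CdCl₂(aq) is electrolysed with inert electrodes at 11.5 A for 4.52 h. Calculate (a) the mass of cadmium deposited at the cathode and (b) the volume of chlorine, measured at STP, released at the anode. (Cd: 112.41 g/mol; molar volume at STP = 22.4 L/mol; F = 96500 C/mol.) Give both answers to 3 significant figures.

109 g Cd; 21.7 L Cl₂

Q = 11.5 × 16272 = 1.871×10^5 C; n(e⁻) = 1.871×10^5 / 96500 = 1.939 mol
Cathode: Cd²⁺ + 2e⁻ → Cd → n(Cd) = 1.939/2 = 0.9695 mol → 109 g
Anode: 2Cl⁻ → Cl₂ + 2e⁻ → n(Cl₂) = 1.939/2 = 0.9695 mol → 21.7 L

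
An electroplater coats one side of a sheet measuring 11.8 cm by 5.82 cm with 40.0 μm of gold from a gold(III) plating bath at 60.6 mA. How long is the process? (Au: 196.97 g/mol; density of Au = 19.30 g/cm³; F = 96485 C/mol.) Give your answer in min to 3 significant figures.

Plated area = 11.8 × 5.82 = 68.68 cm²
Volume = 68.68 × 40.0×10⁻⁴ cm = 0.2747 cm³
m(Au) = 0.2747 × 19.30 = 5.302 g
n(Au) = 5.302 / 196.97 = 0.02692 mol; n(e⁻) = 3 × 0.02692 = 0.08076 mol
Q = 0.08076 × 96485 = 7792 C
t = 7792 / 0.0606 = 1.286×10^5 s = 2140 min

2140 min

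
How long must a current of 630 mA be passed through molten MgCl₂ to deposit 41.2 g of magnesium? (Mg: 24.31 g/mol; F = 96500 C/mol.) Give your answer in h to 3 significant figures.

144 h

n(Mg) = 41.2 / 24.31 = 1.695 mol
Mg²⁺ + 2e⁻ → Mg, so n(e⁻) = 2 × 1.695 = 3.390 mol
Q = 3.390 × 96500 = 3.271×10^5 C
t = Q / I = 3.271×10^5 / 0.630 = 5.192×10^5 s = 144 h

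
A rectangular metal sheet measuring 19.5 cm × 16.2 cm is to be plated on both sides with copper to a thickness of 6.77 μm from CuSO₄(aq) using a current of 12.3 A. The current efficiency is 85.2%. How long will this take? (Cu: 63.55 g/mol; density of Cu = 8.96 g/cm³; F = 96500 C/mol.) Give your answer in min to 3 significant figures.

Plated area = 2 × 19.5 × 16.2 = 631.8 cm²
Volume = 631.8 × 6.77×10⁻⁴ cm = 0.4277 cm³
m(Cu) = 0.4277 × 8.96 = 3.832 g
n(Cu) = 3.832 / 63.55 = 0.06030 mol; n(e⁻) = 2 × 0.06030 = 0.1206 mol
Q = 0.1206 × 96500 / 0.852 = 13660 C
t = 13660 / 12.3 = 1111 s = 18.5 min

18.5 min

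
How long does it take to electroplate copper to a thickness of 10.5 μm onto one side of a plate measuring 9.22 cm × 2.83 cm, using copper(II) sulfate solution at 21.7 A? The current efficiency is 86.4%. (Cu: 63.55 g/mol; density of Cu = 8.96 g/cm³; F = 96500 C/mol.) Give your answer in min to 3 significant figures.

0.663 min

Plated area = 9.22 × 2.83 = 26.09 cm²
Volume = 26.09 × 10.5×10⁻⁴ cm = 0.02739 cm³
m(Cu) = 0.02739 × 8.96 = 0.2454 g
n(Cu) = 0.2454 / 63.55 = 0.003862 mol; n(e⁻) = 2 × 0.003862 = 0.007724 mol
Q = 0.007724 × 96500 / 0.864 = 862.7 C
t = 862.7 / 21.7 = 39.76 s = 0.663 min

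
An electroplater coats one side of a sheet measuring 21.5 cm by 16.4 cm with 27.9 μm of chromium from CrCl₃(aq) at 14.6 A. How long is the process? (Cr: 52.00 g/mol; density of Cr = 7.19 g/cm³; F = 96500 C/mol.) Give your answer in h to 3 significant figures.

Plated area = 21.5 × 16.4 = 352.6 cm²
Volume = 352.6 × 27.9×10⁻⁴ cm = 0.9838 cm³
m(Cr) = 0.9838 × 7.19 = 7.074 g
n(Cr) = 7.074 / 52.00 = 0.1360 mol; n(e⁻) = 3 × 0.1360 = 0.4080 mol
Q = 0.4080 × 96500 = 39370 C
t = 39370 / 14.6 = 2697 s = 0.749 h

0.749 h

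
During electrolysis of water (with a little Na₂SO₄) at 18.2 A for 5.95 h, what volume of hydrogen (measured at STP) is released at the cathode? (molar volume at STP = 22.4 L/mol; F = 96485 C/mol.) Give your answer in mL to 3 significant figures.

45300 mL

Q = It = 18.2 × 21420 = 3.898×10^5 C
n(e⁻) = Q/F = 3.898×10^5/96485 = 4.040 mol
2H⁺ + 2e⁻ → H₂, so n(H₂) = 4.040 / 2 = 2.020 mol
V = 2.020 × 22.4 = 45.25 L
= 45300 mL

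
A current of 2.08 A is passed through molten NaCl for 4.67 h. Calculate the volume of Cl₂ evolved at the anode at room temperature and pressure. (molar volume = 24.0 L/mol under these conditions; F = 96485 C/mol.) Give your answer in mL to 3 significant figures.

4350 mL

Q = It = 2.08 × 16812 = 34970 C
Moles of electrons = 34970 / 96485 = 0.3624 mol
2Cl⁻ → Cl₂ + 2e⁻, so n(Cl₂) = 0.3624 / 2 = 0.1812 mol
V = 0.1812 × 24.0 = 4.349 L
= 4350 mL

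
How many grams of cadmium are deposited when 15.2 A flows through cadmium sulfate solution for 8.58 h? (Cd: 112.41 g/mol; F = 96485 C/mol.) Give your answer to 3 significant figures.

Q = 15.2 A × 30888 s = 4.695×10^5 C
Moles of electrons = 4.695×10^5 / 96485 = 4.866 mol
Cd²⁺ + 2e⁻ → Cd, so n(Cd) = 4.866 / 2 = 2.433 mol
m = 2.433 × 112.41 = 273 g

273 g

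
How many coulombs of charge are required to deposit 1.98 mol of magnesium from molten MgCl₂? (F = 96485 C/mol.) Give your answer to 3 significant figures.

Mg²⁺ + 2e⁻ → Mg, so n(e⁻) = 2 × 1.98 = 3.960 mol
Q = 3.960 × 96485 = 3.821×10^5 C

3.82×10^5 C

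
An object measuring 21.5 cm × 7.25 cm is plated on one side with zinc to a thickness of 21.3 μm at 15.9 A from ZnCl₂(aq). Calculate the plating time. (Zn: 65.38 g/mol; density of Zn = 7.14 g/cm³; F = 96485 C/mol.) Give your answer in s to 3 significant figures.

Plated area = 21.5 × 7.25 = 155.9 cm²
Volume = 155.9 × 21.3×10⁻⁴ cm = 0.3321 cm³
m(Zn) = 0.3321 × 7.14 = 2.371 g
n(Zn) = 2.371 / 65.38 = 0.03626 mol; n(e⁻) = 2 × 0.03626 = 0.07252 mol
Q = 0.07252 × 96485 = 6997 C
t = 6997 / 15.9 = 440.1 s

440 s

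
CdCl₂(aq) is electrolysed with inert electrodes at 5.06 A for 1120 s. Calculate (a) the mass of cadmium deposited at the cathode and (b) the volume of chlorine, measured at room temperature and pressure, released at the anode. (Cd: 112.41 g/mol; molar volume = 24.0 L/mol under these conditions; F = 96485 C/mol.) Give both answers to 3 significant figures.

3.30 g Cd; 0.705 L Cl₂

Q = 5.06 × 1120 = 5667 C; n(e⁻) = 5667 / 96485 = 0.05873 mol
Cathode: Cd²⁺ + 2e⁻ → Cd → n(Cd) = 0.05873/2 = 0.02937 mol → 3.30 g
Anode: 2Cl⁻ → Cl₂ + 2e⁻ → n(Cl₂) = 0.05873/2 = 0.02937 mol → 0.705 L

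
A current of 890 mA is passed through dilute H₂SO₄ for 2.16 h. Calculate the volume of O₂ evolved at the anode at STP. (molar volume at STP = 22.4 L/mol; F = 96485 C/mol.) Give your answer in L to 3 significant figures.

0.402 L

Q = 0.890 A × 7776 s = 6921 C
Moles of electrons = 6921 / 96485 = 0.07173 mol
2H₂O → O₂ + 4H⁺ + 4e⁻, so n(O₂) = 0.07173 / 4 = 0.01793 mol
V = 0.01793 × 22.4 = 0.4016 L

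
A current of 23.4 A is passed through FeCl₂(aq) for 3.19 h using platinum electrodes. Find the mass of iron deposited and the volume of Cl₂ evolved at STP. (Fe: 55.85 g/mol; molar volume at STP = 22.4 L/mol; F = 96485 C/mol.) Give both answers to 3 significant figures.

Q = 23.4 × 11484 = 2.687×10^5 C; n(e⁻) = 2.687×10^5 / 96485 = 2.785 mol
Cathode: Fe²⁺ + 2e⁻ → Fe → n(Fe) = 2.785/2 = 1.393 mol → 77.8 g
Anode: 2Cl⁻ → Cl₂ + 2e⁻ → n(Cl₂) = 2.785/2 = 1.393 mol → 31.2 L

77.8 g Fe; 31.2 L Cl₂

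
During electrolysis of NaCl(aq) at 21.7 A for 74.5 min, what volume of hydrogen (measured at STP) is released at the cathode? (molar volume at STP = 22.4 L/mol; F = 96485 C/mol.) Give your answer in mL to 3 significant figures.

11300 mL

Q = 21.7 A × 4470 s = 97000 C
n(e⁻) = 97000 / 96485 = 1.005 mol
2H⁺ + 2e⁻ → H₂, so n(H₂) = 1.005 / 2 = 0.5025 mol
V = 0.5025 × 22.4 = 11.26 L
= 11300 mL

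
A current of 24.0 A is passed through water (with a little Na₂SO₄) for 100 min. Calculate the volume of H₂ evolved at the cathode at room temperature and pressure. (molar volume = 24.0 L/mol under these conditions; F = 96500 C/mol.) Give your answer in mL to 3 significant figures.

Charge passed = 24.0 × 6000 = 1.440×10^5 C
n(e⁻) = Q/F = 1.440×10^5/96500 = 1.492 mol
2H⁺ + 2e⁻ → H₂, so n(H₂) = 1.492 / 2 = 0.7460 mol
V = 0.7460 × 24.0 = 17.90 L
= 17900 mL

17900 mL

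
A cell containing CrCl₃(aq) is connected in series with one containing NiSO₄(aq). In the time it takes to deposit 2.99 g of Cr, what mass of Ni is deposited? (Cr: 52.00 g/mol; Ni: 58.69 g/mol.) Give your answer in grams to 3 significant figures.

n(Cr) = 2.99 / 52.00 = 0.05750 mol
Cr³⁺ + 3e⁻ → Cr, so n(e⁻) = 3 × 0.05750 = 0.1725 mol
The cells are in series, so the same charge (and hence the same n(e⁻) = 0.1725 mol) passes through both.
Ni²⁺ + 2e⁻ → Ni, so n(Ni) = 0.1725 / 2 = 0.08625 mol
m(Ni) = 0.08625 × 58.69 = 5.06 g

5.06 g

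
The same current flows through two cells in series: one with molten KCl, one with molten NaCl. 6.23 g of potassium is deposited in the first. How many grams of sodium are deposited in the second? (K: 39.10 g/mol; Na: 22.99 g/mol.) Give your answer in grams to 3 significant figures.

n(K) = 6.23 / 39.10 = 0.1593 mol
K⁺ + e⁻ → K, so n(e⁻) = 0.1593 mol
The cells are in series, so the same charge (and hence the same n(e⁻) = 0.1593 mol) passes through both.
Na⁺ + e⁻ → Na, so n(Na) = 0.1593 mol
m(Na) = 0.1593 × 22.99 = 3.66 g

3.66 g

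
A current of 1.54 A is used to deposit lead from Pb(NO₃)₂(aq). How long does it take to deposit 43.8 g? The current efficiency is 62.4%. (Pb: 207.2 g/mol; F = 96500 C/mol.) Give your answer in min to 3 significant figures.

708 min

n(Pb) = 43.8 / 207.2 = 0.2114 mol
Pb²⁺ + 2e⁻ → Pb, so n(e⁻) = 2 × 0.2114 = 0.4228 mol
Q = 0.4228 × 96500 / 0.624 = 65380 C
t = Q / I = 65380 / 1.54 = 42450 s = 708 min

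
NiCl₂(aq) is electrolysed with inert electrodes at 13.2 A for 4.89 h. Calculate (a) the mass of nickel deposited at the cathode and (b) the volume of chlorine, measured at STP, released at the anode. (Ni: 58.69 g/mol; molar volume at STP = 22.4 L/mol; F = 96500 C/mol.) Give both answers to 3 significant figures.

Q = 13.2 × 17604 = 2.324×10^5 C; n(e⁻) = 2.324×10^5 / 96500 = 2.408 mol
Cathode: Ni²⁺ + 2e⁻ → Ni → n(Ni) = 2.408/2 = 1.204 mol → 70.7 g
Anode: 2Cl⁻ → Cl₂ + 2e⁻ → n(Cl₂) = 2.408/2 = 1.204 mol → 27.0 L

70.7 g Ni; 27.0 L Cl₂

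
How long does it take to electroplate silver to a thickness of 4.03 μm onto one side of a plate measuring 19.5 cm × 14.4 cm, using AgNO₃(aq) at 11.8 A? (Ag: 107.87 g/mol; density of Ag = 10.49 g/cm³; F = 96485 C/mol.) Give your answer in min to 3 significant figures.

Plated area = 19.5 × 14.4 = 280.8 cm²
Volume = 280.8 × 4.03×10⁻⁴ cm = 0.1132 cm³
m(Ag) = 0.1132 × 10.49 = 1.187 g
n(Ag) = 1.187 / 107.87 = 0.01100 mol; n(e⁻) = 0.01100 mol
Q = 0.01100 × 96485 = 1061 C
t = 1061 / 11.8 = 89.92 s = 1.50 min

1.50 min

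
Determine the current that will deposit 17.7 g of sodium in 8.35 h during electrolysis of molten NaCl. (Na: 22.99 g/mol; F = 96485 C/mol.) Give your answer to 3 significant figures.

2.47 A

n(Na) = 17.7 / 22.99 = 0.7699 mol
Na⁺ + e⁻ → Na, so n(e⁻) = 0.7699 mol
Q = 0.7699 × 96485 = 74280 C
I = Q / t = 74280 / 30060 s = 2.47 A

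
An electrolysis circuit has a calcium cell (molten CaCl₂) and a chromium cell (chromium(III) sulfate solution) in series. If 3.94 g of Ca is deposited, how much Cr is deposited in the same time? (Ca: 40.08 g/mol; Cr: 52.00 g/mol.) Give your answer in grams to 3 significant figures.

n(Ca) = 3.94 / 40.08 = 0.09830 mol
Ca²⁺ + 2e⁻ → Ca, so n(e⁻) = 2 × 0.09830 = 0.1966 mol
Same current for the same time ⇒ same n(e⁻) = 0.1966 mol in both cells.
Cr³⁺ + 3e⁻ → Cr, so n(Cr) = 0.1966 / 3 = 0.06553 mol
m(Cr) = 0.06553 × 52.00 = 3.41 g

3.41 g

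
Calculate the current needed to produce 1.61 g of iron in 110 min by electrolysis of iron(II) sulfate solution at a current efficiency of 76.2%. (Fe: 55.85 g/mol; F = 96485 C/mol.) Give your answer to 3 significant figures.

n(Fe) = 1.61 / 55.85 = 0.02883 mol
Fe²⁺ + 2e⁻ → Fe, so n(e⁻) = 2 × 0.02883 = 0.05766 mol
Q = 0.05766 × 96485 / 0.762 = 7301 C
I = Q / t = 7301 / 6600 s = 1.11 A

1.11 A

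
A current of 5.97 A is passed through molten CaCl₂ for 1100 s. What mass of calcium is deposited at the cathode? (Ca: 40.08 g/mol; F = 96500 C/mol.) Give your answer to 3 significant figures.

1.36 g

Q = It = 5.97 × 1100 = 6567 C
Moles of electrons = 6567 / 96500 = 0.06805 mol
Ca²⁺ + 2e⁻ → Ca, so n(Ca) = 0.06805 / 2 = 0.03403 mol
m = 0.03403 × 40.08 = 1.36 g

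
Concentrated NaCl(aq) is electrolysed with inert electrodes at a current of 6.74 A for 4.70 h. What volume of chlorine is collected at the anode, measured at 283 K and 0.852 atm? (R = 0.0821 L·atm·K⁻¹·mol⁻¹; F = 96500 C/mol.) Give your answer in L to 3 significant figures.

Charge passed = 6.74 × 16920 = 1.140×10^5 C
n(e⁻) = 1.140×10^5 / 96500 = 1.181 mol
2Cl⁻ → Cl₂ + 2e⁻, so n(Cl₂) = 1.181 / 2 = 0.5905 mol
V = nRT/P = 0.5905 × 0.0821 × 283 / 0.852 = 16.10 L

16.1 L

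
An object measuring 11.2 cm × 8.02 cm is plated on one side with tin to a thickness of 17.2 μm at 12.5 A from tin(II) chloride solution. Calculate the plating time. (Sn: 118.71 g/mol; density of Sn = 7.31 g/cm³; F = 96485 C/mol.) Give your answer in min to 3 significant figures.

2.45 min

Plated area = 11.2 × 8.02 = 89.82 cm²
Volume = 89.82 × 17.2×10⁻⁴ cm = 0.1545 cm³
m(Sn) = 0.1545 × 7.31 = 1.129 g
n(Sn) = 1.129 / 118.71 = 0.009511 mol; n(e⁻) = 2 × 0.009511 = 0.01902 mol
Q = 0.01902 × 96485 = 1835 C
t = 1835 / 12.5 = 146.8 s = 2.45 min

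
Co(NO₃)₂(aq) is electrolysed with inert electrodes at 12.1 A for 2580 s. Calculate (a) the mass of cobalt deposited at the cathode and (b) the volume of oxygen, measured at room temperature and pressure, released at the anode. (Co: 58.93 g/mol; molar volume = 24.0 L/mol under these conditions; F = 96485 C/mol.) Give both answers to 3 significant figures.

9.53 g Co; 1.94 L O₂

Q = 12.1 × 2580 = 31220 C; n(e⁻) = 31220 / 96485 = 0.3236 mol
Cathode: Co²⁺ + 2e⁻ → Co → n(Co) = 0.3236/2 = 0.1618 mol → 9.53 g
Anode: 2H₂O → O₂ + 4H⁺ + 4e⁻ → n(O₂) = 0.3236/4 = 0.08090 mol → 1.94 L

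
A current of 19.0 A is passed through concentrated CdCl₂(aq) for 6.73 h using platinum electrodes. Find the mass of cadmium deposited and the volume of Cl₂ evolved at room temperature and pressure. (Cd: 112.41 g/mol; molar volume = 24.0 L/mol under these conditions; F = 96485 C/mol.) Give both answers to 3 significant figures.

Q = 19.0 × 24228 = 4.603×10^5 C; n(e⁻) = 4.603×10^5 / 96485 = 4.771 mol
Cathode: Cd²⁺ + 2e⁻ → Cd → n(Cd) = 4.771/2 = 2.386 mol → 268 g
Anode: 2Cl⁻ → Cl₂ + 2e⁻ → n(Cl₂) = 4.771/2 = 2.386 mol → 57.3 L

268 g Cd; 57.3 L Cl₂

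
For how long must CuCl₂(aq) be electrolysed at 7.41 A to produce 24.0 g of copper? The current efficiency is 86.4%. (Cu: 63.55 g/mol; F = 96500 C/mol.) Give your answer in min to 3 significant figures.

n(Cu) = 24.0 / 63.55 = 0.3777 mol
Cu²⁺ + 2e⁻ → Cu, so n(e⁻) = 2 × 0.3777 = 0.7554 mol
Q = 0.7554 × 96500 / 0.864 = 84370 C
t = Q / I = 84370 / 7.41 = 11390 s = 190 min

190 min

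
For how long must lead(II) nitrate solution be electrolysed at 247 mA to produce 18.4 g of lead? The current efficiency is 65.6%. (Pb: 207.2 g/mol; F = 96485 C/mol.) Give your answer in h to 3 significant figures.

n(Pb) = 18.4 / 207.2 = 0.08880 mol
Pb²⁺ + 2e⁻ → Pb, so n(e⁻) = 2 × 0.08880 = 0.1776 mol
Q = 0.1776 × 96485 / 0.656 = 26120 C
t = Q / I = 26120 / 0.247 = 1.057×10^5 s = 29.4 h

29.4 h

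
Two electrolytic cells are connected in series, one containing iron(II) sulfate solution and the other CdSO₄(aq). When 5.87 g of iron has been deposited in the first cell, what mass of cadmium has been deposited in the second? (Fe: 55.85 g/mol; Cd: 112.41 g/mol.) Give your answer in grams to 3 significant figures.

n(Fe) = 5.87 / 55.85 = 0.1051 mol
Fe²⁺ + 2e⁻ → Fe, so n(e⁻) = 2 × 0.1051 = 0.2102 mol
Since the cells are in series, n(e⁻) in the Cd cell is also 0.2102 mol.
Cd²⁺ + 2e⁻ → Cd, so n(Cd) = 0.2102 / 2 = 0.1051 mol
m(Cd) = 0.1051 × 112.41 = 11.8 g

11.8 g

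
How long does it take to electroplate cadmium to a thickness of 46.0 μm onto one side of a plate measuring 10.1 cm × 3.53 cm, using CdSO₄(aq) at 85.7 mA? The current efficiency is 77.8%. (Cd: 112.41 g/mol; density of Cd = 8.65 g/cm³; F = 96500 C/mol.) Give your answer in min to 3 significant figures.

609 min

Plated area = 10.1 × 3.53 = 35.65 cm²
Volume = 35.65 × 46.0×10⁻⁴ cm = 0.1640 cm³
m(Cd) = 0.1640 × 8.65 = 1.419 g
n(Cd) = 1.419 / 112.41 = 0.01262 mol; n(e⁻) = 2 × 0.01262 = 0.02524 mol
Q = 0.02524 × 96500 / 0.778 = 3131 C
t = 3131 / 0.0857 = 36530 s = 609 min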